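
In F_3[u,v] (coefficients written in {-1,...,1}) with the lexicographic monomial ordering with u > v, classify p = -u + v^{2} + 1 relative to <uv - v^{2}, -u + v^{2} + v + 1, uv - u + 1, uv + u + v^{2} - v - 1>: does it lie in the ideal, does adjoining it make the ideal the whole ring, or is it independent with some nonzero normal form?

-u + v^{2} + 1 lies in I (it reduces to 0).

First compute the reduced Gröbner basis of I by Buchberger's algorithm.
f_1 = uv - v^{2}, LT = uv.
f_2 = -u + v^{2} + v + 1, LT = u.
f_3 = uv - u + 1, LT = uv.
f_4 = uv + u + v^{2} - v - 1, LT = uv.

S(f_1,f_2): lcm = uv. S = v^{3} + v.
  leading term v^{3}: no divisor's leading term divides it; move v^{3} to the remainder.
  leading term v: no divisor's leading term divides it; move v to the remainder.
  remainder v^{3} + v ≠ 0; add h_5 = v^{3} + v to the basis.

S(f_1,f_3): lcm = uv. S = u - v^{2} - 1.
  leading term u: subtract (-1)·f_2 from u - v^{2} - 1 → v
  leading term v: no divisor's leading term divides it; move v to the remainder.
  remainder v ≠ 0; add h_6 = v to the basis.

The other S-polynomials (S(f_1,f_4), S(f_2,f_3), S(f_2,f_4), S(f_3,f_4), S(f_1,h_5), S(f_2,h_5), S(f_3,h_5), S(f_4,h_5), S(f_1,h_6), S(f_2,h_6), S(f_3,h_6), S(f_4,h_6), S(h_5,h_6)) all reduce to 0 modulo the current basis, so we have a Gröbner basis.
Inter-reduce: drop elements whose leading term is divisible by another's, tail-reduce, and make monic.
Reduced Gröbner basis: {u - 1, v}.
Label its elements g_1 = u - 1, g_2 = v.

Reduce p = -u + v^{2} + 1 modulo G:
  leading term u: subtract (-1)·g_1 from -u + v^{2} + 1 → v^{2}
  leading term v^{2}: subtract (v)·g_2 from v^{2} → 0
  normal form = 0.
Since the normal form is 0, p ∈ I.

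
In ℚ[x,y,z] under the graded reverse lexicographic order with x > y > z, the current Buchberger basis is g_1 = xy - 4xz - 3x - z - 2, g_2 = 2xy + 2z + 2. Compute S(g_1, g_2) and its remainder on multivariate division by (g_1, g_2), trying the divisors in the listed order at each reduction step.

S(g_1, g_2) = -4xz - 3x - 2z - 3; remainder on division = -4xz - 3x - 2z - 3.

lcm(LM(g_1), LM(g_2)) = xy.
S = (lcm/LT(g_1))·g_1 − (lcm/LT(g_2))·g_2 = -4xz - 3x - 2z - 3.
Reduce S modulo (g_1, g_2) in that order:
  leading term xz: no divisor's leading term divides it; move -4xz to the remainder.
  leading term x: no divisor's leading term divides it; move -3x to the remainder.
  leading term z: no divisor's leading term divides it; move -2z to the remainder.
  leading term 1: no divisor's leading term divides it; move -3 to the remainder.
The remainder -4xz - 3x - 2z - 3 is nonzero, so it would be added as the next basis element.
An S-polynomial is built so that the two leading terms cancel; whether anything survives reduction is exactly the Gröbner-basis criterion.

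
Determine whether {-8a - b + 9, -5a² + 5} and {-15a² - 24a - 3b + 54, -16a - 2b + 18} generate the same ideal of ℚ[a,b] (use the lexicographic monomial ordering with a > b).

Two ideals are equal iff their reduced Gröbner bases coincide (the reduced basis is unique for a fixed ordering).
Buchberger on the first generating set:
f_1 = -8a - b + 9, LT = a.
f_2 = -5a² + 5, LT = a².

S(f_1,f_2): lcm = a². S = ⅛ab - 9/8a + 1.
  reduce S modulo (f_1, f_2):
  remainder -1/64b² + 9/32b - 17/64 ≠ 0; add g_3 = -1/64b² + 9/32b - 17/64 to the basis.

The other S-polynomials (S(f_1,g_3), S(f_2,g_3)) all reduce to 0 modulo the current basis, so we have a Gröbner basis.
Inter-reduce: drop elements whose leading term is divisible by another's, tail-reduce, and make monic.
Reduced Gröbner basis: {a + ⅛b - 9/8, b² - 18b + 17}.

Buchberger on the second generating set:
h_1 = -15a² - 24a - 3b + 54, LT = a².
h_2 = -16a - 2b + 18, LT = a.

S(h_1,h_2): lcm = a². S = -⅛ab + 109/40a + ⅕b - 18/5.
  reduce S modulo (h_1, h_2):
  remainder 1/64b² - 9/32b - 171/320 ≠ 0; add k_3 = 1/64b² - 9/32b - 171/320 to the basis.

The other S-polynomials (S(h_1,k_3), S(h_2,k_3)) all reduce to 0 modulo the current basis, so we have a Gröbner basis.
Inter-reduce: drop elements whose leading term is divisible by another's, tail-reduce, and make monic.
Reduced Gröbner basis: {a + ⅛b - 9/8, b² - 18b - 171/5}.

Since the reduced bases disagree, the two ideals are not the same.

No, the ideals differ.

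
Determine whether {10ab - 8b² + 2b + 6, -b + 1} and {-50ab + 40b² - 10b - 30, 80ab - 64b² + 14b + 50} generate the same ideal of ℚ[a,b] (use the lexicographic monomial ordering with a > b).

Yes, the ideals are equal.

Equality of ideals is decidable: compute both reduced Gröbner bases (unique for the ordering) and check whether they agree.
Buchberger on the first generating set:
f_1 = 10ab - 8b² + 2b + 6, LT = ab.
f_2 = -b + 1, LT = b.

S(f_1,f_2): lcm = ab. S = a - ⅘b² + ⅕b + ⅗.
  leading term a: no divisor's leading term divides it; move a to the remainder.
  leading term b²: subtract (⅘b)·f_2 from -⅘b² + ⅕b + ⅗ → -⅗b + ⅗
  leading term b: subtract (⅗)·f_2 from -⅗b + ⅗ → 0
  remainder a ≠ 0; add g_3 = a to the basis.

The other S-polynomials (S(f_1,g_3), S(f_2,g_3)) all reduce to 0 modulo the current basis, so we have a Gröbner basis.
Inter-reduce: drop elements whose leading term is divisible by another's, tail-reduce, and make monic.
Reduced Gröbner basis: {a, b - 1}.

Buchberger on the second generating set:
h_1 = -50ab + 40b² - 10b - 30, LT = ab.
h_2 = 80ab - 64b² + 14b + 50, LT = ab.

S(h_1,h_2): lcm = ab. S = 1/40b - 1/40.
  leading term b: no divisor's leading term divides it; move 1/40b to the remainder.
  leading term 1: no divisor's leading term divides it; move -1/40 to the remainder.
  remainder 1/40b - 1/40 ≠ 0; add k_3 = 1/40b - 1/40 to the basis.

S(h_1,k_3): lcm = ab. S = a - ⅘b² + ⅕b + ⅗.
  leading term a: no divisor's leading term divides it; move a to the remainder.
  leading term b²: subtract (-32b)·k_3 from -⅘b² + ⅕b + ⅗ → -⅗b + ⅗
  leading term b: subtract (-24)·k_3 from -⅗b + ⅗ → 0
  remainder a ≠ 0; add k_4 = a to the basis.

The other S-polynomials (S(h_2,k_3), S(h_1,k_4), S(h_2,k_4), S(k_3,k_4)) all reduce to 0 modulo the current basis, so we have a Gröbner basis.
Inter-reduce: drop elements whose leading term is divisible by another's, tail-reduce, and make monic.
Reduced Gröbner basis: {a, b - 1}.

Same reduced basis, so the two generating sets span the same ideal.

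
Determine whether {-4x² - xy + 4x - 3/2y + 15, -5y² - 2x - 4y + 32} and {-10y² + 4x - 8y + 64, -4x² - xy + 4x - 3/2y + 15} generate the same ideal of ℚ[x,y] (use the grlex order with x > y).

No, the ideals differ.

Equality of ideals is decidable: compute both reduced Gröbner bases (unique for the ordering) and check whether they agree.
Buchberger on the first generating set:
f_1 = -4x² - xy + 4x - 3/2y + 15, LT = x².
f_2 = -5y² - 2x - 4y + 32, LT = y².

The S-polynomials (S(f_1,f_2)) all reduce to 0 modulo the current basis, so we have a Gröbner basis.
Inter-reduce: drop elements whose leading term is divisible by another's, tail-reduce, and make monic.
Reduced Gröbner basis: {x² + ¼xy - x + ⅜y - 15/4, y² + ⅖x + ⅘y - 32/5}.

Buchberger on the second generating set:
h_1 = -10y² + 4x - 8y + 64, LT = y².
h_2 = -4x² - xy + 4x - 3/2y + 15, LT = x².

The S-polynomials (S(h_1,h_2)) all reduce to 0 modulo the current basis, so we have a Gröbner basis.
Inter-reduce: drop elements whose leading term is divisible by another's, tail-reduce, and make monic.
Reduced Gröbner basis: {x² + ¼xy - x + ⅜y - 15/4, y² - ⅖x + ⅘y - 32/5}.

Since the reduced bases disagree, the two ideals are not the same.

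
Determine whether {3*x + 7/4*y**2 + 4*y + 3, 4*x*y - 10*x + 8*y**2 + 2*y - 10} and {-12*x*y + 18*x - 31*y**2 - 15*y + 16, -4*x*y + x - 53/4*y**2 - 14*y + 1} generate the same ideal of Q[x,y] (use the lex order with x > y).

Equality of ideals is decidable: compute both reduced Gröbner bases (unique for the ordering) and check whether they agree.
Buchberger on the first generating set:
f_1 = 3*x + 7/4*y**2 + 4*y + 3, LT = x.
f_2 = 4*x*y - 10*x + 8*y**2 + 2*y - 10, LT = x*y.

S(f_1,f_2): lcm = x*y. S = 5/2*x + 7/12*y**3 - 2/3*y**2 + 1/2*y + 5/2.
  leading term x: subtract (5/6)·f_1 from 5/2*x + 7/12*y**3 - 2/3*y**2 + 1/2*y + 5/2 → 7/12*y**3 - 17/8*y**2 - 17/6*y
  leading term y**3: no divisor's leading term divides it; move 7/12*y**3 to the remainder.
  leading term y**2: no divisor's leading term divides it; move -17/8*y**2 to the remainder.
  leading term y: no divisor's leading term divides it; move -17/6*y to the remainder.
  remainder 7/12*y**3 - 17/8*y**2 - 17/6*y ≠ 0; add g_3 = 7/12*y**3 - 17/8*y**2 - 17/6*y to the basis.

The other S-polynomials (S(f_1,g_3), S(f_2,g_3)) all reduce to 0 modulo the current basis, so we have a Gröbner basis.
Inter-reduce: drop elements whose leading term is divisible by another's, tail-reduce, and make monic.
Reduced Gröbner basis: {x + 7/12*y**2 + 4/3*y + 1, y**3 - 51/14*y**2 - 34/7*y}.

Buchberger on the second generating set:
h_1 = -12*x*y + 18*x - 31*y**2 - 15*y + 16, LT = x*y.
h_2 = -4*x*y + x - 53/4*y**2 - 14*y + 1, LT = x*y.

S(h_1,h_2): lcm = x*y. S = -5/4*x - 35/48*y**2 - 9/4*y - 13/12.
  leading term x: no divisor's leading term divides it; move -5/4*x to the remainder.
  leading term y**2: no divisor's leading term divides it; move -35/48*y**2 to the remainder.
  leading term y: no divisor's leading term divides it; move -9/4*y to the remainder.
  leading term 1: no divisor's leading term divides it; move -13/12 to the remainder.
  remainder -5/4*x - 35/48*y**2 - 9/4*y - 13/12 ≠ 0; add k_3 = -5/4*x - 35/48*y**2 - 9/4*y - 13/12 to the basis.

S(h_1,k_3): lcm = x*y. S = -3/2*x - 7/12*y**3 + 47/60*y**2 + 23/60*y - 4/3.
  leading term x: subtract (6/5)·k_3 from -3/2*x - 7/12*y**3 + 47/60*y**2 + 23/60*y - 4/3 → -7/12*y**3 + 199/120*y**2 + 37/12*y - 1/30
  leading term y**3: no divisor's leading term divides it; move -7/12*y**3 to the remainder.
  leading term y**2: no divisor's leading term divides it; move 199/120*y**2 to the remainder.
  leading term y: no divisor's leading term divides it; move 37/12*y to the remainder.
  leading term 1: no divisor's leading term divides it; move -1/30 to the remainder.
  remainder -7/12*y**3 + 199/120*y**2 + 37/12*y - 1/30 ≠ 0; add k_4 = -7/12*y**3 + 199/120*y**2 + 37/12*y - 1/30 to the basis.

The other S-polynomials (S(h_2,k_3), S(h_1,k_4), S(h_2,k_4), S(k_3,k_4)) all reduce to 0 modulo the current basis, so we have a Gröbner basis.
Inter-reduce: drop elements whose leading term is divisible by another's, tail-reduce, and make monic.
Reduced Gröbner basis: {x + 7/12*y**2 + 9/5*y + 13/15, y**3 - 199/70*y**2 - 37/7*y + 2/35}.

The bases are distinct; the ideals are different.
The same test decides containment: I ⊆ J iff every generator of I reduces to 0 modulo a Gröbner basis of J.

No, the ideals differ.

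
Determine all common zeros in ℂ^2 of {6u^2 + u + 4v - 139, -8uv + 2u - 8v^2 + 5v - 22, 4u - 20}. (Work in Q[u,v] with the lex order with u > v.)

Compute a lex Gröbner basis by Buchberger's algorithm.
f_1 = 6u^2 + u + 4v - 139, LT = u^2.
f_2 = -8uv + 2u - 8v^2 + 5v - 22, LT = uv.
f_3 = 4u - 20, LT = u.

S(f_1,f_2): lcm = u^2v. S = 1/4u^2 - uv^2 + 19/24uv - 11/4u + 2/3v^2 - 139/6v.
  leading term u^2: subtract (1/24)·f_1 from 1/4u^2 - uv^2 + 19/24uv - 11/4u + 2/3v^2 - 139/6v → -uv^2 + 19/24uv - 67/24u + 2/3v^2 - 70/3v + 139/24
  leading term uv^2: subtract (1/8v)·f_2 from -uv^2 + 19/24uv - 67/24u + 2/3v^2 - 70/3v + 139/24 → 13/24uv - 67/24u + v^3 + 1/24v^2 - 247/12v + 139/24
  leading term uv: subtract (-13/192)·f_2 from 13/24uv - 67/24u + v^3 + 1/24v^2 - 247/12v + 139/24 → -85/32u + v^3 - 1/2v^2 - 3887/192v + 413/96
  leading term u: subtract (-85/128)·f_3 from -85/32u + v^3 - 1/2v^2 - 3887/192v + 413/96 → v^3 - 1/2v^2 - 3887/192v - 431/48
  leading term v^3: no divisor's leading term divides it; move v^3 to the remainder.
  leading term v^2: no divisor's leading term divides it; move -1/2v^2 to the remainder.
  leading term v: no divisor's leading term divides it; move -3887/192v to the remainder.
  leading term 1: no divisor's leading term divides it; move -431/48 to the remainder.
  remainder v^3 - 1/2v^2 - 3887/192v - 431/48 ≠ 0; add h_4 = v^3 - 1/2v^2 - 3887/192v - 431/48 to the basis.

S(f_1,f_3): lcm = u^2. S = 31/6u + 2/3v - 139/6.
  leading term u: subtract (31/24)·f_3 from 31/6u + 2/3v - 139/6 → 2/3v + 8/3
  leading term v: no divisor's leading term divides it; move 2/3v to the remainder.
  leading term 1: no divisor's leading term divides it; move 8/3 to the remainder.
  remainder 2/3v + 8/3 ≠ 0; add h_5 = 2/3v + 8/3 to the basis.

The other S-polynomials (S(f_2,f_3), S(f_1,h_4), S(f_2,h_4), S(f_3,h_4), S(f_1,h_5), S(f_2,h_5), S(f_3,h_5), S(h_4,h_5)) all reduce to 0 modulo the current basis, so we have a Gröbner basis.
Inter-reduce: drop elements whose leading term is divisible by another's, tail-reduce, and make monic.
Reduced Gröbner basis: {u - 5, v + 4}.

The lex basis is triangular: the last element involves only v. Solving v + 4 = 0 gives v ∈ {-4}; substituting each value into the earlier elements determines the remaining variables.
  v = -4: the earlier basis element becomes u - 5 = 0, giving u = 5 — point (5, -4).
Each listed point satisfies every original equation (direct substitution).
A lex Gröbner basis triangularizes the system, enabling back-substitution.

{(5, -4)}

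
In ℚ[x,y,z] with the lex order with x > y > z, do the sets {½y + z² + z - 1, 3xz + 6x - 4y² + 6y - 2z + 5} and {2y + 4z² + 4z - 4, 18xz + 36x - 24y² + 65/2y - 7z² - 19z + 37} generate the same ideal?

Yes, the ideals are equal.

Equality of ideals is decidable: compute both reduced Gröbner bases (unique for the ordering) and check whether they agree.
Buchberger on the first generating set:
f_1 = ½y + z² + z - 1, LT = y.
f_2 = 3xz + 6x - 4y² + 6y - 2z + 5, LT = xz.

S(f_1,f_2): leading monomials are coprime, so the S-polynomial reduces to 0 (Buchberger's first criterion).
Every S-polynomial of the final basis reduces to 0, so we have a Gröbner basis.
Inter-reduce: drop elements whose leading term is divisible by another's, tail-reduce, and make monic.
Reduced Gröbner basis: {xz + 2x - 16/3z⁴ - 32/3z³ + 4/3z² + 6z + ⅓, y + 2z² + 2z - 2}.

Buchberger on the second generating set:
h_1 = 2y + 4z² + 4z - 4, LT = y.
h_2 = 18xz + 36x - 24y² + 65/2y - 7z² - 19z + 37, LT = xz.

S(h_1,h_2): leading monomials are coprime, so the S-polynomial reduces to 0 (Buchberger's first criterion).
Every S-polynomial of the final basis reduces to 0, so we have a Gröbner basis.
Inter-reduce: drop elements whose leading term is divisible by another's, tail-reduce, and make monic.
Reduced Gröbner basis: {xz + 2x - 16/3z⁴ - 32/3z³ + 4/3z² + 6z + ⅓, y + 2z² + 2z - 2}.

These coincide, so the ideals are equal.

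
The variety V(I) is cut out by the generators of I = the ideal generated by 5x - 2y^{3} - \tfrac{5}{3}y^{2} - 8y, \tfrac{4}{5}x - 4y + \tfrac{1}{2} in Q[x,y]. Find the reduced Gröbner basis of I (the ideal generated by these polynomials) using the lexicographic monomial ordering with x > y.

G = {x - 5y + \tfrac{5}{8}, y^{3} + \tfrac{5}{6}y^{2} - \tfrac{17}{2}y + \tfrac{25}{16}}

f_1 = 5x - 2y^{3} - \tfrac{5}{3}y^{2} - 8y, LT = x.
f_2 = \tfrac{4}{5}x - 4y + \tfrac{1}{2}, LT = x.

S(f_1,f_2): lcm = x. S = -\tfrac{2}{5}y^{3} - \tfrac{1}{3}y^{2} + \tfrac{17}{5}y - \tfrac{5}{8}.
  leading term y^{3}: no divisor's leading term divides it; move -\tfrac{2}{5}y^{3} to the remainder.
  leading term y^{2}: no divisor's leading term divides it; move -\tfrac{1}{3}y^{2} to the remainder.
  leading term y: no divisor's leading term divides it; move \tfrac{17}{5}y to the remainder.
  leading term 1: no divisor's leading term divides it; move -\tfrac{5}{8} to the remainder.
  remainder -\tfrac{2}{5}y^{3} - \tfrac{1}{3}y^{2} + \tfrac{17}{5}y - \tfrac{5}{8} ≠ 0; add g_3 = -\tfrac{2}{5}y^{3} - \tfrac{1}{3}y^{2} + \tfrac{17}{5}y - \tfrac{5}{8} to the basis.

The other S-polynomials (S(f_1,g_3), S(f_2,g_3)) all reduce to 0 modulo the current basis, so we have a Gröbner basis.
Inter-reduce: drop elements whose leading term is divisible by another's, tail-reduce, and make monic.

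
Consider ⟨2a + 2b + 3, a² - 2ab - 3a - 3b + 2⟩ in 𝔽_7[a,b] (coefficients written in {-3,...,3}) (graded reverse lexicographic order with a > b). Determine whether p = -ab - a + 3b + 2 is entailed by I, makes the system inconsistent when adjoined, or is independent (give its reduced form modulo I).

-ab - a + 3b + 2 lies in I (it reduces to 0).

First compute the reduced Gröbner basis of I by Buchberger's algorithm.
f_1 = 2a + 2b + 3, LT = a.
f_2 = a² - 2ab - 3a - 3b + 2, LT = a².

S(f_1,f_2): lcm = a². S = 3ab + a + 3b - 2.
  reduce S modulo (f_1, f_2):
  remainder -3b² + b ≠ 0; add h_3 = -3b² + b to the basis.

The other S-polynomials (S(f_1,h_3), S(f_2,h_3)) all reduce to 0 modulo the current basis, so we have a Gröbner basis.
Inter-reduce: drop elements whose leading term is divisible by another's, tail-reduce, and make monic.
Reduced Gröbner basis: {b² + 2b, a + b - 2}.
Label its elements g_1 = b² + 2b, g_2 = a + b - 2.

Reduce p = -ab - a + 3b + 2 modulo G:
  leading term ab: subtract (-b)·g_2 from -ab - a + 3b + 2 → b² - a + b + 2
  leading term b²: subtract (1)·g_1 from b² - a + b + 2 → -a - b + 2
  leading term a: subtract (-1)·g_2 from -a - b + 2 → 0
  normal form = 0.
Since the normal form is 0, p ∈ I.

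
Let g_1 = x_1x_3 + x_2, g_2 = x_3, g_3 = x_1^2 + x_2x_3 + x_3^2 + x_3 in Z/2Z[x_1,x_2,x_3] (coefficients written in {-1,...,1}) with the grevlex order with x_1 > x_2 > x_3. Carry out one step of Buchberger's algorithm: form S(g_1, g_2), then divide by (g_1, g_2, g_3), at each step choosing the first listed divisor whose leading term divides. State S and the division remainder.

S(g_1, g_2) = x_2; remainder on division = x_2.

lcm(LM(g_1), LM(g_2)) = x_1x_3.
S = (lcm/LT(g_1))·g_1 − (lcm/LT(g_2))·g_2 = x_2.
Reduce S modulo (g_1, g_2, g_3) in that order:
  leading term x_2: no divisor's leading term divides it; move x_2 to the remainder.
The remainder x_2 is nonzero, so it would be added as the next basis element.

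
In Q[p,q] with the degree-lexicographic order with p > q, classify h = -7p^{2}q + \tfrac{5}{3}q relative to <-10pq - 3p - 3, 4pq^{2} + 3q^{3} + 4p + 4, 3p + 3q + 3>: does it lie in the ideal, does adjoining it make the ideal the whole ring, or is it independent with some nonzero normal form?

First compute the reduced Gröbner basis of I by Buchberger's algorithm.
f_1 = -10pq - 3p - 3, LT = pq.
f_2 = 4pq^{2} + 3q^{3} + 4p + 4, LT = pq^{2}.
f_3 = 3p + 3q + 3, LT = p.

S(f_1,f_2): lcm = pq^{2}. S = -\tfrac{3}{4}q^{3} + \tfrac{3}{10}pq - p + \tfrac{3}{10}q - 1.
  leading term q^{3}: no divisor's leading term divides it; move -\tfrac{3}{4}q^{3} to the remainder.
  leading term pq: subtract (-\tfrac{3}{100})·f_1 from \tfrac{3}{10}pq - p + \tfrac{3}{10}q - 1 → -\tfrac{109}{100}p + \tfrac{3}{10}q - \tfrac{109}{100}
  leading term p: subtract (-\tfrac{109}{300})·f_3 from -\tfrac{109}{100}p + \tfrac{3}{10}q - \tfrac{109}{100} → \tfrac{139}{100}q
  leading term q: no divisor's leading term divides it; move \tfrac{139}{100}q to the remainder.
  remainder -\tfrac{3}{4}q^{3} + \tfrac{139}{100}q ≠ 0; add k_4 = -\tfrac{3}{4}q^{3} + \tfrac{139}{100}q to the basis.

S(f_1,f_3): lcm = pq. S = -q^{2} + \tfrac{3}{10}p - q + \tfrac{3}{10}.
  leading term q^{2}: no divisor's leading term divides it; move -q^{2} to the remainder.
  leading term p: subtract (\tfrac{1}{10})·f_3 from \tfrac{3}{10}p - q + \tfrac{3}{10} → -\tfrac{13}{10}q
  leading term q: no divisor's leading term divides it; move -\tfrac{13}{10}q to the remainder.
  remainder -q^{2} - \tfrac{13}{10}q ≠ 0; add k_5 = -q^{2} - \tfrac{13}{10}q to the basis.

S(f_2,f_3): lcm = pq^{2}. S = -\tfrac{1}{4}q^{3} - q^{2} + p + 1.
  leading term q^{3}: subtract (\tfrac{1}{3})·k_4 from -\tfrac{1}{4}q^{3} - q^{2} + p + 1 → -q^{2} + p - \tfrac{139}{300}q + 1
  leading term q^{2}: subtract (1)·k_5 from -q^{2} + p - \tfrac{139}{300}q + 1 → p + \tfrac{251}{300}q + 1
  leading term p: subtract (\tfrac{1}{3})·f_3 from p + \tfrac{251}{300}q + 1 → -\tfrac{49}{300}q
  leading term q: no divisor's leading term divides it; move -\tfrac{49}{300}q to the remainder.
  remainder -\tfrac{49}{300}q ≠ 0; add k_6 = -\tfrac{49}{300}q to the basis.

S(f_1,k_4): lcm = pq^{3}. S = \tfrac{3}{10}pq^{2} + \tfrac{139}{75}pq + \tfrac{3}{10}q^{2}.
  leading term pq^{2}: subtract (-\tfrac{3}{100}q)·f_1 from \tfrac{3}{10}pq^{2} + \tfrac{139}{75}pq + \tfrac{3}{10}q^{2} → \tfrac{529}{300}pq + \tfrac{3}{10}q^{2} - \tfrac{9}{100}q
  leading term pq: subtract (-\tfrac{529}{3000})·f_1 from \tfrac{529}{300}pq + \tfrac{3}{10}q^{2} - \tfrac{9}{100}q → \tfrac{3}{10}q^{2} - \tfrac{529}{1000}p - \tfrac{9}{100}q - \tfrac{529}{1000}
  leading term q^{2}: subtract (-\tfrac{3}{10})·k_5 from \tfrac{3}{10}q^{2} - \tfrac{529}{1000}p - \tfrac{9}{100}q - \tfrac{529}{1000} → -\tfrac{529}{1000}p - \tfrac{12}{25}q - \tfrac{529}{1000}
  leading term p: subtract (-\tfrac{529}{3000})·f_3 from -\tfrac{529}{1000}p - \tfrac{12}{25}q - \tfrac{529}{1000} → \tfrac{49}{1000}q
  leading term q: subtract (-\tfrac{3}{10})·k_6 from \tfrac{49}{1000}q → 0
  remainder 0.

S(f_2,k_4): lcm = pq^{3}. S = \tfrac{3}{4}q^{4} + \tfrac{214}{75}pq + q.
  leading term q^{4}: subtract (-q)·k_4 from \tfrac{3}{4}q^{4} + \tfrac{214}{75}pq + q → \tfrac{214}{75}pq + \tfrac{139}{100}q^{2} + q
  leading term pq: subtract (-\tfrac{107}{375})·f_1 from \tfrac{214}{75}pq + \tfrac{139}{100}q^{2} + q → \tfrac{139}{100}q^{2} - \tfrac{107}{125}p + q - \tfrac{107}{125}
  leading term q^{2}: subtract (-\tfrac{139}{100})·k_5 from \tfrac{139}{100}q^{2} - \tfrac{107}{125}p + q - \tfrac{107}{125} → -\tfrac{107}{125}p - \tfrac{807}{1000}q - \tfrac{107}{125}
  leading term p: subtract (-\tfrac{107}{375})·f_3 from -\tfrac{107}{125}p - \tfrac{807}{1000}q - \tfrac{107}{125} → \tfrac{49}{1000}q
  leading term q: subtract (-\tfrac{3}{10})·k_6 from \tfrac{49}{1000}q → 0
  remainder 0.

S(f_3,k_4): leading monomials are coprime, so the S-polynomial reduces to 0 (Buchberger's first criterion).
S(f_1,k_5): lcm = pq^{2}. S = -pq + \tfrac{3}{10}q.
  leading term pq: subtract (\tfrac{1}{10})·f_1 from -pq + \tfrac{3}{10}q → \tfrac{3}{10}p + \tfrac{3}{10}q + \tfrac{3}{10}
  leading term p: subtract (\tfrac{1}{10})·f_3 from \tfrac{3}{10}p + \tfrac{3}{10}q + \tfrac{3}{10} → 0
  remainder 0.

S(f_2,k_5): lcm = pq^{2}. S = \tfrac{3}{4}q^{3} - \tfrac{13}{10}pq + p + 1.
  leading term q^{3}: subtract (-1)·k_4 from \tfrac{3}{4}q^{3} - \tfrac{13}{10}pq + p + 1 → -\tfrac{13}{10}pq + p + \tfrac{139}{100}q + 1
  leading term pq: subtract (\tfrac{13}{100})·f_1 from -\tfrac{13}{10}pq + p + \tfrac{139}{100}q + 1 → \tfrac{139}{100}p + \tfrac{139}{100}q + \tfrac{139}{100}
  leading term p: subtract (\tfrac{139}{300})·f_3 from \tfrac{139}{100}p + \tfrac{139}{100}q + \tfrac{139}{100} → 0
  remainder 0.

S(f_3,k_5): leading monomials are coprime, so the S-polynomial reduces to 0 (Buchberger's first criterion).
S(k_4,k_5): lcm = q^{3}. S = -\tfrac{13}{10}q^{2} - \tfrac{139}{75}q.
  leading term q^{2}: subtract (\tfrac{13}{10})·k_5 from -\tfrac{13}{10}q^{2} - \tfrac{139}{75}q → -\tfrac{49}{300}q
  leading term q: subtract (1)·k_6 from -\tfrac{49}{300}q → 0
  remainder 0.

S(f_1,k_6): lcm = pq. S = \tfrac{3}{10}p + \tfrac{3}{10}.
  leading term p: subtract (\tfrac{1}{10})·f_3 from \tfrac{3}{10}p + \tfrac{3}{10} → -\tfrac{3}{10}q
  leading term q: subtract (\tfrac{90}{49})·k_6 from -\tfrac{3}{10}q → 0
  remainder 0.

S(f_2,k_6): lcm = pq^{2}. S = \tfrac{3}{4}q^{3} + p + 1.
  leading term q^{3}: subtract (-1)·k_4 from \tfrac{3}{4}q^{3} + p + 1 → p + \tfrac{139}{100}q + 1
  leading term p: subtract (\tfrac{1}{3})·f_3 from p + \tfrac{139}{100}q + 1 → \tfrac{39}{100}q
  leading term q: subtract (-\tfrac{117}{49})·k_6 from \tfrac{39}{100}q → 0
  remainder 0.

S(f_3,k_6): leading monomials are coprime, so the S-polynomial reduces to 0 (Buchberger's first criterion).
S(k_4,k_6): lcm = q^{3}. S = -\tfrac{139}{75}q.
  leading term q: subtract (\tfrac{556}{49})·k_6 from -\tfrac{139}{75}q → 0
  remainder 0.

S(k_5,k_6): lcm = q^{2}. S = \tfrac{13}{10}q.
  leading term q: subtract (-\tfrac{390}{49})·k_6 from \tfrac{13}{10}q → 0
  remainder 0.

Every S-polynomial of the final basis reduces to 0, so we have a Gröbner basis.
Inter-reduce: drop elements whose leading term is divisible by another's, tail-reduce, and make monic.
Reduced Gröbner basis: {p + 1, q}.
Label its elements g_1 = p + 1, g_2 = q.

Reduce h = -7p^{2}q + \tfrac{5}{3}q modulo G:
  leading term p^{2}q: subtract (-7pq)·g_1 from -7p^{2}q + \tfrac{5}{3}q → 7pq + \tfrac{5}{3}q
  leading term pq: subtract (7q)·g_1 from 7pq + \tfrac{5}{3}q → -\tfrac{16}{3}q
  leading term q: subtract (-\tfrac{16}{3})·g_2 from -\tfrac{16}{3}q → 0
  normal form = 0.
Since the normal form is 0, h ∈ I.

Ideal membership is decidable via reduction modulo a Gröbner basis.

-7p^{2}q + \tfrac{5}{3}q lies in I (it reduces to 0).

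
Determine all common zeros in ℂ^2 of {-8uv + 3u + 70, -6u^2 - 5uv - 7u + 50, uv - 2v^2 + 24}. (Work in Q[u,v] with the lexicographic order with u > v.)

{(-2, -4)}

Compute a lex Gröbner basis by Buchberger's algorithm.
f_1 = -8uv + 3u + 70, LT = uv.
f_2 = -6u^2 - 5uv - 7u + 50, LT = u^2.
f_3 = uv - 2v^2 + 24, LT = uv.

S(f_1,f_2): lcm = u^2v. S = -3/8u^2 - 5/6uv^2 - 7/6uv - 35/4u + 25/3v.
  reduce S modulo (f_1, f_2, f_3):
  remainder -35/4u + 25/24v - 40/3 ≠ 0; add h_4 = -35/4u + 25/24v - 40/3 to the basis.

S(f_1,f_3): lcm = uv. S = -3/8u + 2v^2 - 131/4.
  reduce S modulo (f_1, f_2, f_3, h_4):
  remainder 2v^2 - 5/112v - 901/28 ≠ 0; add h_5 = 2v^2 - 5/112v - 901/28 to the basis.

S(f_2,f_3): lcm = u^2v. S = 17/6uv^2 + 7/6uv - 24u - 25/3v.
  reduce S modulo (f_1, f_2, f_3, h_4, h_5):
  remainder 73655/5376v + 73655/1344 ≠ 0; add h_6 = 73655/5376v + 73655/1344 to the basis.

The other S-polynomials (S(f_1,h_4), S(f_2,h_4), S(f_3,h_4), S(f_1,h_5), S(f_2,h_5), S(f_3,h_5), S(h_4,h_5), S(f_1,h_6), S(f_2,h_6), S(f_3,h_6), S(h_4,h_6), S(h_5,h_6)) all reduce to 0 modulo the current basis, so we have a Gröbner basis.
Inter-reduce: drop elements whose leading term is divisible by another's, tail-reduce, and make monic.
Reduced Gröbner basis: {u + 2, v + 4}.

Elimination: the polynomial v + 4 lies in the elimination ideal for v, so v ∈ {-4}. For each such v, the remaining basis elements (now univariate) give the rest of the solution.
  v = -4: the earlier basis element becomes u + 2 = 0, giving u = -2 — point (-2, -4).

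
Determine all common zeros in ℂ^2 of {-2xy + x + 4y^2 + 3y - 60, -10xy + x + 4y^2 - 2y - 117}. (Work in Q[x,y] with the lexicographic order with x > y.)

{(-3, 3), (95/4 - 3*sqrt(3617)/8, -65/32 - sqrt(3617)/32), (3*sqrt(3617)/8 + 95/4, -65/32 + sqrt(3617)/32)}

Compute a lex Gröbner basis by Buchberger's algorithm.
f_1 = -2xy + x + 4y^2 + 3y - 60, LT = xy.
f_2 = -10xy + x + 4y^2 - 2y - 117, LT = xy.

S(f_1,f_2): lcm = xy. S = -2/5x - 8/5y^2 - 17/10y + 183/10.
  reduce S modulo (f_1, f_2):
  remainder -2/5x - 8/5y^2 - 17/10y + 183/10 ≠ 0; add h_3 = -2/5x - 8/5y^2 - 17/10y + 183/10 to the basis.

S(f_1,h_3): lcm = xy. S = -1/2x - 4y^3 - 25/4y^2 + 177/4y + 30.
  reduce S modulo (f_1, f_2, h_3):
  remainder -4y^3 - 17/4y^2 + 371/8y + 57/8 ≠ 0; add h_4 = -4y^3 - 17/4y^2 + 371/8y + 57/8 to the basis.

The other S-polynomials (S(f_2,h_3), S(f_1,h_4), S(f_2,h_4), S(h_3,h_4)) all reduce to 0 modulo the current basis, so we have a Gröbner basis.
Inter-reduce: drop elements whose leading term is divisible by another's, tail-reduce, and make monic.
Reduced Gröbner basis: {x + 4y^2 + 17/4y - 183/4, y^3 + 17/16y^2 - 371/32y - 57/32}.

From the last basis element, y^3 + 17/16y^2 - 371/32y - 57/32 = 0, so y takes values in {3, -65/32 - sqrt(3617)/32, -65/32 + sqrt(3617)/32}. Each choice, substituted upward through the basis, yields the corresponding point(s) of the solution set.
  y = 3: the earlier basis element becomes x + 3 = 0, giving x = -3 — point (-3, 3).
  y = -65/32 - sqrt(3617)/32: the earlier basis element becomes x - 95/4 + 3*sqrt(3617)/8 = 0, giving x = 95/4 - 3*sqrt(3617)/8 — point (95/4 - 3*sqrt(3617)/8, -65/32 - sqrt(3617)/32).
  y = -65/32 + sqrt(3617)/32: the earlier basis element becomes x - 95/4 - 3*sqrt(3617)/8 = 0, giving x = 3*sqrt(3617)/8 + 95/4 — point (3*sqrt(3617)/8 + 95/4, -65/32 + sqrt(3617)/32).
A lex Gröbner basis triangularizes the system, enabling back-substitution.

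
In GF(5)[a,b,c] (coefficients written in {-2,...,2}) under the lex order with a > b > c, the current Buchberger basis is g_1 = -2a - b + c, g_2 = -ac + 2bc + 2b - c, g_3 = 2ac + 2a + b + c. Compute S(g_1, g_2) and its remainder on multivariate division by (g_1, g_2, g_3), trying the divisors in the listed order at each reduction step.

lcm(LM(g_1), LM(g_2)) = ac.
S = (lcm/LT(g_1))·g_1 − (lcm/LT(g_2))·g_2 = 2b + 2c^2 - c.
Reduce S modulo (g_1, g_2, g_3) in that order:
  leading term b: no divisor's leading term divides it; move 2b to the remainder.
  leading term c^2: no divisor's leading term divides it; move 2c^2 to the remainder.
  leading term c: no divisor's leading term divides it; move -c to the remainder.
The remainder 2b + 2c^2 - c is nonzero, so it would be added as the next basis element.

S(g_1, g_2) = 2b + 2c^2 - c; remainder on division = 2b + 2c^2 - c.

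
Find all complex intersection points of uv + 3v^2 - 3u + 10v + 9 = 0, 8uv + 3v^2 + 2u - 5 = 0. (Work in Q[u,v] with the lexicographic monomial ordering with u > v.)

{(1, -3), (138/91 - 8*sqrt(235)/91, -16/21 - sqrt(235)/21), (8*sqrt(235)/91 + 138/91, -16/21 + sqrt(235)/21)}

Compute a lex Gröbner basis by Buchberger's algorithm.
f_1 = uv - 3u + 3v^2 + 10v + 9, LT = uv.
f_2 = 8uv + 2u + 3v^2 - 5, LT = uv.

S(f_1,f_2): lcm = uv. S = -13/4u + 21/8v^2 + 10v + 77/8.
  leading term u: no divisor's leading term divides it; move -13/4u to the remainder.
  leading term v^2: no divisor's leading term divides it; move 21/8v^2 to the remainder.
  leading term v: no divisor's leading term divides it; move 10v to the remainder.
  leading term 1: no divisor's leading term divides it; move 77/8 to the remainder.
  remainder -13/4u + 21/8v^2 + 10v + 77/8 ≠ 0; add h_3 = -13/4u + 21/8v^2 + 10v + 77/8 to the basis.

S(f_1,h_3): lcm = uv. S = -3u + 21/26v^3 + 79/13v^2 + 337/26v + 9.
  leading term u: subtract (12/13)·h_3 from -3u + 21/26v^3 + 79/13v^2 + 337/26v + 9 → 21/26v^3 + 95/26v^2 + 97/26v + 3/26
  leading term v^3: no divisor's leading term divides it; move 21/26v^3 to the remainder.
  leading term v^2: no divisor's leading term divides it; move 95/26v^2 to the remainder.
  leading term v: no divisor's leading term divides it; move 97/26v to the remainder.
  leading term 1: no divisor's leading term divides it; move 3/26 to the remainder.
  remainder 21/26v^3 + 95/26v^2 + 97/26v + 3/26 ≠ 0; add h_4 = 21/26v^3 + 95/26v^2 + 97/26v + 3/26 to the basis.

The other S-polynomials (S(f_2,h_3), S(f_1,h_4), S(f_2,h_4), S(h_3,h_4)) all reduce to 0 modulo the current basis, so we have a Gröbner basis.
Inter-reduce: drop elements whose leading term is divisible by another's, tail-reduce, and make monic.
Reduced Gröbner basis: {u - 21/26v^2 - 40/13v - 77/26, v^3 + 95/21v^2 + 97/21v + 1/7}.

A lex Gröbner basis eliminates variables successively. Here v^3 + 95/21v^2 + 97/21v + 1/7 depends only on v, with roots {-3, -16/21 - sqrt(235)/21, -16/21 + sqrt(235)/21}; lifting each root through the earlier basis elements recovers the full solutions.
  v = -3: the earlier basis element becomes u - 1 = 0, giving u = 1 — point (1, -3).
  v = -16/21 - sqrt(235)/21: the earlier basis element becomes u - 138/91 + 8*sqrt(235)/91 = 0, giving u = 138/91 - 8*sqrt(235)/91 — point (138/91 - 8*sqrt(235)/91, -16/21 - sqrt(235)/21).
  v = -16/21 + sqrt(235)/21: the earlier basis element becomes u - 138/91 - 8*sqrt(235)/91 = 0, giving u = 8*sqrt(235)/91 + 138/91 — point (8*sqrt(235)/91 + 138/91, -16/21 + sqrt(235)/21).
Each listed point satisfies every original equation (direct substitution).
This is the nonlinear analogue of row-reducing a linear system.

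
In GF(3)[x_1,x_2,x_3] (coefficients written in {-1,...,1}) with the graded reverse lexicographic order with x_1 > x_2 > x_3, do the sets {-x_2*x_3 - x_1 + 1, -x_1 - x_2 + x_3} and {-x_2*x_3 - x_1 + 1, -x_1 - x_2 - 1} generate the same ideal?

For a fixed monomial order, each ideal has a unique reduced Gröbner basis; comparing bases decides equality.
Buchberger on the first generating set:
f_1 = -x_2*x_3 - x_1 + 1, LT = x_2*x_3.
f_2 = -x_1 - x_2 + x_3, LT = x_1.

S(f_1,f_2): leading monomials are coprime, so the S-polynomial reduces to 0 (Buchberger's first criterion).
Every S-polynomial of the final basis reduces to 0, so we have a Gröbner basis.
Inter-reduce: drop elements whose leading term is divisible by another's, tail-reduce, and make monic.
Reduced Gröbner basis: {x_2*x_3 - x_2 + x_3 - 1, x_1 + x_2 - x_3}.

Buchberger on the second generating set:
h_1 = -x_2*x_3 - x_1 + 1, LT = x_2*x_3.
h_2 = -x_1 - x_2 - 1, LT = x_1.

S(h_1,h_2): leading monomials are coprime, so the S-polynomial reduces to 0 (Buchberger's first criterion).
Every S-polynomial of the final basis reduces to 0, so we have a Gröbner basis.
Inter-reduce: drop elements whose leading term is divisible by another's, tail-reduce, and make monic.
Reduced Gröbner basis: {x_2*x_3 - x_2 + 1, x_1 + x_2 + 1}.

Since the reduced bases disagree, the two ideals are not the same.

No, the ideals differ.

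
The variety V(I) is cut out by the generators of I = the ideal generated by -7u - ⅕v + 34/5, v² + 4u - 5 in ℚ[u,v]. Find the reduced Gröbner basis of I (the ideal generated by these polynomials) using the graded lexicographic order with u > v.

G = {v² - 4/35v - 39/35, u + 1/35v - 34/35}

f_1 = -7u - ⅕v + 34/5, LT = u.
f_2 = v² + 4u - 5, LT = v².

The S-polynomials (S(f_1,f_2)) all reduce to 0 modulo the current basis, so we have a Gröbner basis.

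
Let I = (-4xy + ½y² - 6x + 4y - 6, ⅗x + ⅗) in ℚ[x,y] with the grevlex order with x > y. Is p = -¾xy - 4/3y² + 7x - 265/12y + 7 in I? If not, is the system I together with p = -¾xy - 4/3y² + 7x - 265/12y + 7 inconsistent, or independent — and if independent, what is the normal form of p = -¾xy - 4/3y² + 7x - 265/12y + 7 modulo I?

First compute the reduced Gröbner basis of I by Buchberger's algorithm.
f_1 = -4xy + ½y² - 6x + 4y - 6, LT = xy.
f_2 = ⅗x + ⅗, LT = x.

S(f_1,f_2): lcm = xy. S = -⅛y² + 3/2x - 2y + 3/2.
  reduce S modulo (f_1, f_2):
  remainder -⅛y² - 2y ≠ 0; add h_3 = -⅛y² - 2y to the basis.

The other S-polynomials (S(f_1,h_3), S(f_2,h_3)) all reduce to 0 modulo the current basis, so we have a Gröbner basis.
Inter-reduce: drop elements whose leading term is divisible by another's, tail-reduce, and make monic.
Reduced Gröbner basis: {y² + 16y, x + 1}.
Label its elements g_1 = y² + 16y, g_2 = x + 1.

Reduce p = -¾xy - 4/3y² + 7x - 265/12y + 7 modulo G:
  leading term xy: subtract (-¾y)·g_2 from -¾xy - 4/3y² + 7x - 265/12y + 7 → -4/3y² + 7x - 64/3y + 7
  leading term y²: subtract (-4/3)·g_1 from -4/3y² + 7x - 64/3y + 7 → 7x + 7
  leading term x: subtract (7)·g_2 from 7x + 7 → 0
  normal form = 0.
Since the normal form is 0, p ∈ I.

The remainder on division by a Gröbner basis is unique — it is the normal form.

-¾xy - 4/3y² + 7x - 265/12y + 7 lies in I (it reduces to 0).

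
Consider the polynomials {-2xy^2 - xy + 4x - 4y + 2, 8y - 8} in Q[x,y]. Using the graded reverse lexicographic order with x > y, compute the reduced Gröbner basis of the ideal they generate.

G = {x - 2, y - 1}

f_1 = -2xy^2 - xy + 4x - 4y + 2, LT = xy^2.
f_2 = 8y - 8, LT = y.

S(f_1,f_2): lcm = xy^2. S = 3/2xy - 2x + 2y - 1.
  leading term xy: subtract (3/16x)·f_2 from 3/2xy - 2x + 2y - 1 → -1/2x + 2y - 1
  leading term x: no divisor's leading term divides it; move -1/2x to the remainder.
  leading term y: subtract (1/4)·f_2 from 2y - 1 → 1
  leading term 1: no divisor's leading term divides it; move 1 to the remainder.
  remainder -1/2x + 1 ≠ 0; add g_3 = -1/2x + 1 to the basis.

The other S-polynomials (S(f_1,g_3), S(f_2,g_3)) all reduce to 0 modulo the current basis, so we have a Gröbner basis.
Inter-reduce: drop elements whose leading term is divisible by another's, tail-reduce, and make monic.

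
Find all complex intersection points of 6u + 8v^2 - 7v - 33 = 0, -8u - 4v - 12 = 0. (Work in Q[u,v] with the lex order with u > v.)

Compute a lex Gröbner basis by Buchberger's algorithm.
f_1 = 6u + 8v^2 - 7v - 33, LT = u.
f_2 = -8u - 4v - 12, LT = u.

S(f_1,f_2): lcm = u. S = 4/3v^2 - 5/3v - 7.
  leading term v^2: no divisor's leading term divides it; move 4/3v^2 to the remainder.
  leading term v: no divisor's leading term divides it; move -5/3v to the remainder.
  leading term 1: no divisor's leading term divides it; move -7 to the remainder.
  remainder 4/3v^2 - 5/3v - 7 ≠ 0; add h_3 = 4/3v^2 - 5/3v - 7 to the basis.

The other S-polynomials (S(f_1,h_3), S(f_2,h_3)) all reduce to 0 modulo the current basis, so we have a Gröbner basis.
Inter-reduce: drop elements whose leading term is divisible by another's, tail-reduce, and make monic.
Reduced Gröbner basis: {u + 1/2v + 3/2, v^2 - 5/4v - 21/4}.

From the last basis element, v^2 - 5/4v - 21/4 = 0, so v takes values in {-7/4, 3}. Each choice, substituted upward through the basis, yields the corresponding point(s) of the solution set.
  v = -7/4: the earlier basis element becomes u + 5/8 = 0, giving u = -5/8 — point (-5/8, -7/4).
  v = 3: the earlier basis element becomes u + 3 = 0, giving u = -3 — point (-3, 3).
Zero-dimensionality of the ideal guarantees finitely many solutions over ℂ.

{(-5/8, -7/4), (-3, 3)}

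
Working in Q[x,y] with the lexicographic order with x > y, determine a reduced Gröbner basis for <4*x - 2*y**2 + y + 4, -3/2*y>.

G = {x + 1, y}

f_1 = 4*x - 2*y**2 + y + 4, LT = x.
f_2 = -3/2*y, LT = y.

The S-polynomials (S(f_1,f_2)) all reduce to 0 modulo the current basis, so we have a Gröbner basis.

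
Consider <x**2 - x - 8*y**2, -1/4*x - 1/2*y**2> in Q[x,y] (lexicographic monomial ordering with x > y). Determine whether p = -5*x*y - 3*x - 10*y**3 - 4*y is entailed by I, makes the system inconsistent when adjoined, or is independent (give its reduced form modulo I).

-5*x*y - 3*x - 10*y**3 - 4*y is independent of I; its normal form modulo I is 6*y**2 - 4*y.

First compute the reduced Gröbner basis of I by Buchberger's algorithm.
f_1 = x**2 - x - 8*y**2, LT = x**2.
f_2 = -1/4*x - 1/2*y**2, LT = x.

S(f_1,f_2): lcm = x**2. S = -2*x*y**2 - x - 8*y**2.
  reduce S modulo (f_1, f_2):
  remainder 4*y**4 - 6*y**2 ≠ 0; add h_3 = 4*y**4 - 6*y**2 to the basis.

The other S-polynomials (S(f_1,h_3), S(f_2,h_3)) all reduce to 0 modulo the current basis, so we have a Gröbner basis.
Inter-reduce: drop elements whose leading term is divisible by another's, tail-reduce, and make monic.
Reduced Gröbner basis: {x + 2*y**2, y**4 - 3/2*y**2}.
Label its elements g_1 = x + 2*y**2, g_2 = y**4 - 3/2*y**2.

Reduce p = -5*x*y - 3*x - 10*y**3 - 4*y modulo G:
  leading term x*y: subtract (-5*y)·g_1 from -5*x*y - 3*x - 10*y**3 - 4*y → -3*x - 4*y
  leading term x: subtract (-3)·g_1 from -3*x - 4*y → 6*y**2 - 4*y
  leading term y**2: no divisor's leading term divides it; move 6*y**2 to the remainder.
  leading term y: no divisor's leading term divides it; move -4*y to the remainder.
  normal form = 6*y**2 - 4*y.
The normal form is nonzero, so p ∉ I. Since p minus its normal form lies in I, I + (p) = I + (r) where r = 6*y**2 - 4*y; decide whether this ideal is the whole ring.
Run Buchberger on G together with r (pairs among the g_i already reduce to 0 since G is a Gröbner basis):
g_1 = x + 2*y**2, LT = x.
g_2 = y**4 - 3/2*y**2, LT = y**4.
r = 6*y**2 - 4*y, LT = y**2.

S(g_2,r): lcm = y**4. S = 2/3*y**3 - 3/2*y**2.
  reduce S modulo (g_1, g_2, r):
  remainder -19/27*y ≠ 0; add m_4 = -19/27*y to the basis.

The other S-polynomials (S(g_1,g_2), S(g_1,r), S(g_1,m_4), S(g_2,m_4), S(r,m_4)) all reduce to 0 modulo the current basis, so we have a Gröbner basis.
Inter-reduce: drop elements whose leading term is divisible by another's, tail-reduce, and make monic.
Reduced Gröbner basis: {x, y}.
The reduced Gröbner basis of I + (p) is {x, y} ≠ {1}, a proper ideal, so the enlarged system stays consistent: p is independent of I, with normal form 6*y**2 - 4*y.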